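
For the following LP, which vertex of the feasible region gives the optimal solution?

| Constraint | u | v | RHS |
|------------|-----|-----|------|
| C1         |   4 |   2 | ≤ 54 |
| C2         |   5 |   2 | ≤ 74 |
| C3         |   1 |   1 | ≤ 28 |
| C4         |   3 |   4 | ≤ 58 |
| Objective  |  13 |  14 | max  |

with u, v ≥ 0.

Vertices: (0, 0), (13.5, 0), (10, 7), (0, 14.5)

Evaluate the objective at each vertex of the feasible region:
  z(0, 0) = 0
  z(13.5, 0) = 175.5
  z(10, 7) = 228  ←
  z(0, 14.5) = 203
The maximum is at u = 10, v = 7.

(10, 7)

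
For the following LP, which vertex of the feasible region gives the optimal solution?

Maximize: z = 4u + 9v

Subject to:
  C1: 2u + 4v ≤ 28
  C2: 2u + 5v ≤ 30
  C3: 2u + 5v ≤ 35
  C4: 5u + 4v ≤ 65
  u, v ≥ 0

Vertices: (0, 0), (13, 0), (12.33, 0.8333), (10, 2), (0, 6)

Evaluate the objective at each vertex of the feasible region:
  z(0, 0) = 0
  z(13, 0) = 52
  z(12.33, 0.8333) = 56.83
  z(10, 2) = 58  ←
  z(0, 6) = 54
The maximum is at u = 10, v = 2.

(10, 2)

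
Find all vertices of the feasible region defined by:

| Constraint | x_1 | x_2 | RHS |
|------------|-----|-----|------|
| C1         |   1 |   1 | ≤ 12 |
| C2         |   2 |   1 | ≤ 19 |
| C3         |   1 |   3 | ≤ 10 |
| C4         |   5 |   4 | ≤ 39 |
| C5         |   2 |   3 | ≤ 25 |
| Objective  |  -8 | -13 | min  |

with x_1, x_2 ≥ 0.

(0, 0), (7.8, 0), (7, 1), (0, 3.333)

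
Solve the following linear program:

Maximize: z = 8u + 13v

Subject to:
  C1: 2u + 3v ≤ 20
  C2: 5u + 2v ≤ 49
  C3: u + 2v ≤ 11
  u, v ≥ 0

Evaluate the objective at each vertex of the feasible region:
  z(0, 0) = 0
  z(9.8, 0) = 78.4
  z(9.727, 0.1818) = 80.18
  z(7, 2) = 82  ←
  z(0, 5.5) = 71.5
The maximum is at u = 7, v = 2.

u = 7, v = 2, z = 82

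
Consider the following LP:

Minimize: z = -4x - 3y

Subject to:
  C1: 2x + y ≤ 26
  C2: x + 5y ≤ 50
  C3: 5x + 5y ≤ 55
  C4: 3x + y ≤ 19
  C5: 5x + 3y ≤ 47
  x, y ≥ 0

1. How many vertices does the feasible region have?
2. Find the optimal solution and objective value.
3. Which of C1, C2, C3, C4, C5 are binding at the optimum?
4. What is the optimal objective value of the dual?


1. 5
2. x = 4, y = 7, z = -37
3. C3, C4
4. -37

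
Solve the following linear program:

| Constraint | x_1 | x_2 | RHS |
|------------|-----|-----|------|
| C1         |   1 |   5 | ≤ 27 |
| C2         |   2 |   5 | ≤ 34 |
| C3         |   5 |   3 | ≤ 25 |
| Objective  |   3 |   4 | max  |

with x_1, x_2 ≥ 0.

Evaluate the objective at each vertex of the feasible region:
  z(0, 0) = 0
  z(5, 0) = 15
  z(2, 5) = 26  ←
  z(0, 5.4) = 21.6
The maximum is at x_1 = 2, x_2 = 5.

x_1 = 2, x_2 = 5, z = 26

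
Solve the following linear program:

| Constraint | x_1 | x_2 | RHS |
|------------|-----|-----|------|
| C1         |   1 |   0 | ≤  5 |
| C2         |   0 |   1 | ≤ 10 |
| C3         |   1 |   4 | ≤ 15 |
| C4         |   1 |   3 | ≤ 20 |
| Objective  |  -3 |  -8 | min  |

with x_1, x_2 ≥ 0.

Evaluate the objective at each vertex of the feasible region:
  z(0, 0) = 0
  z(5, 0) = -15
  z(5, 2.5) = -35  ←
  z(0, 3.75) = -30
The minimum is at x_1 = 5, x_2 = 2.5.

x_1 = 5, x_2 = 2.5, z = -35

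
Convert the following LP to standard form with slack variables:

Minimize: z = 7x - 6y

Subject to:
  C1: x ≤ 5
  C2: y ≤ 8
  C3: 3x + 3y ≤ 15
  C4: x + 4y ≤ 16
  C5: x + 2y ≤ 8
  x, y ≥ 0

min z = 7x - 6y

s.t.
  x + s1 = 5
  y + s2 = 8
  3x + 3y + s3 = 15
  x + 4y + s4 = 16
  x + 2y + s5 = 8
  x, y, s1, s2, s3, s4, s5 ≥ 0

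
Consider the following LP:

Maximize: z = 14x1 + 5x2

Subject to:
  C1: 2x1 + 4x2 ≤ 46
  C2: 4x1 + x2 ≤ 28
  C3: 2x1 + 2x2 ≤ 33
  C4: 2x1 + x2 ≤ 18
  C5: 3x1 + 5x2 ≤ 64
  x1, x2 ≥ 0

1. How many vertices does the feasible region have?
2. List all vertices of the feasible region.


1. 5
2. (0, 0), (7, 0), (5, 8), (4.333, 9.333), (0, 11.5)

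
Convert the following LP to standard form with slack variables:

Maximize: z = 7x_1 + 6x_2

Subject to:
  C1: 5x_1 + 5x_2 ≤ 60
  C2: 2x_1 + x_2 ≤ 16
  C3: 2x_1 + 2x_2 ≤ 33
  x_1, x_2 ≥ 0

max z = 7x_1 + 6x_2

s.t.
  5x_1 + 5x_2 + s1 = 60
  2x_1 + x_2 + s2 = 16
  2x_1 + 2x_2 + s3 = 33
  x_1, x_2, s1, s2, s3 ≥ 0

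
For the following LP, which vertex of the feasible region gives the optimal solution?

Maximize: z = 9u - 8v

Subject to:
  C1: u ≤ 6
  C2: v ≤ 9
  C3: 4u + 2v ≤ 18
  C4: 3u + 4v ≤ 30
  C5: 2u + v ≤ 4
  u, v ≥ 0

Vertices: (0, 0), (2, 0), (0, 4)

Evaluate the objective at each vertex of the feasible region:
  z(0, 0) = 0
  z(2, 0) = 18  ←
  z(0, 4) = -32
The maximum is at u = 2, v = 0.

(2, 0)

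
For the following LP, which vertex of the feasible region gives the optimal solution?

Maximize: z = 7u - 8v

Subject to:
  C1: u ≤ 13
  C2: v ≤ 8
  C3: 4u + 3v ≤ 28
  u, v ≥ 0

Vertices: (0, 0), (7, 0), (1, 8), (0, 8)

Evaluate the objective at each vertex of the feasible region:
  z(0, 0) = 0
  z(7, 0) = 49  ←
  z(1, 8) = -57
  z(0, 8) = -64
The maximum is at u = 7, v = 0.

(7, 0)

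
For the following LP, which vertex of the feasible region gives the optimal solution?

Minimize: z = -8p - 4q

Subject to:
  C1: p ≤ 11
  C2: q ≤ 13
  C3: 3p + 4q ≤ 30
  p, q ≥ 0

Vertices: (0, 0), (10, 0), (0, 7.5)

Evaluate the objective at each vertex of the feasible region:
  z(0, 0) = 0
  z(10, 0) = -80  ←
  z(0, 7.5) = -30
The minimum is at p = 10, q = 0.

(10, 0)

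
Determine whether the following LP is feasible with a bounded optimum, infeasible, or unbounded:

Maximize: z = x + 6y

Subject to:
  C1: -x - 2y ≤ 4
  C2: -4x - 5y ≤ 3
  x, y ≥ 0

Unbounded (objective can increase without bound)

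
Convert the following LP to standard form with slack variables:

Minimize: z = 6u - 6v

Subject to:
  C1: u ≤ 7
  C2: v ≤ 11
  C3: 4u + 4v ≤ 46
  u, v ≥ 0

min z = 6u - 6v

s.t.
  u + s1 = 7
  v + s2 = 11
  4u + 4v + s3 = 46
  u, v, s1, s2, s3 ≥ 0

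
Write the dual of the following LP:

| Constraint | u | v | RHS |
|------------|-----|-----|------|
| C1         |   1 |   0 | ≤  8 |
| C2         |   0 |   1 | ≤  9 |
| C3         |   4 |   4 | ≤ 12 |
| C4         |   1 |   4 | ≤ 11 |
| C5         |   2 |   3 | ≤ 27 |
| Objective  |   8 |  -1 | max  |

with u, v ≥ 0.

Primal max cᵀx s.t. Ax ≤ b, x ≥ 0  →  Dual min bᵀy s.t. Aᵀy ≥ c, y ≥ 0.

Minimize: z = 8y1 + 9y2 + 12y3 + 11y4 + 27y5

Subject to:
  y1 + 4y3 + y4 + 2y5 ≥ 8
  y2 + 4y3 + 4y4 + 3y5 ≥ -1
  y1, y2, y3, y4, y5 ≥ 0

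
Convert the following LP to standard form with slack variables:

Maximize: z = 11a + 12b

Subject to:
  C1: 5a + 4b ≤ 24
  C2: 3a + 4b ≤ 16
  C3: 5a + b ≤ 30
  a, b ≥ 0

max z = 11a + 12b

s.t.
  5a + 4b + s1 = 24
  3a + 4b + s2 = 16
  5a + b + s3 = 30
  a, b, s1, s2, s3 ≥ 0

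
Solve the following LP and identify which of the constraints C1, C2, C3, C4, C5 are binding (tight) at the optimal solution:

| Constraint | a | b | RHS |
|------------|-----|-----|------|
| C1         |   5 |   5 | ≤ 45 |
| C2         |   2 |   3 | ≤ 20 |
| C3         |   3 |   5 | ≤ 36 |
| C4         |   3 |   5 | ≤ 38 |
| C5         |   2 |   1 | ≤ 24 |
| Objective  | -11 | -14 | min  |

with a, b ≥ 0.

At a = 7, b = 2, compute slack b - a·x for each constraint:
  C1: 45 − 45 = 0  (binding)
  C2: 20 − 20 = 0  (binding)
  C3: 36 − 31 = 5  (slack)
  C4: 38 − 31 = 7  (slack)
  C5: 24 − 16 = 8  (slack)

Optimal: a = 7, b = 2
Binding: C1, C2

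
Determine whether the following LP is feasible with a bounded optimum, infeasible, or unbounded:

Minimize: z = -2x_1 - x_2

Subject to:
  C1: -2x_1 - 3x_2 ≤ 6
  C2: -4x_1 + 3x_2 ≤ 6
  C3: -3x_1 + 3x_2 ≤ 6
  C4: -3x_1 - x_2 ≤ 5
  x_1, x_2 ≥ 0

Unbounded (objective can decrease without bound)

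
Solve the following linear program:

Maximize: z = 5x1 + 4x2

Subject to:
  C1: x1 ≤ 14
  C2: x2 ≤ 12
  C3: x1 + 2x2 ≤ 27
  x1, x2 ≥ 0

Evaluate the objective at each vertex of the feasible region:
  z(0, 0) = 0
  z(14, 0) = 70
  z(14, 6.5) = 96  ←
  z(3, 12) = 63
  z(0, 12) = 48
The maximum is at x1 = 14, x2 = 6.5.

x1 = 14, x2 = 6.5, z = 96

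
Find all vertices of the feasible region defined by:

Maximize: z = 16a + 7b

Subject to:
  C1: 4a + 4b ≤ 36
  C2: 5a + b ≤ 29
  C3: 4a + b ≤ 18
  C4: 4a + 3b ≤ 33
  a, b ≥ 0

(0, 0), (4.5, 0), (3, 6), (0, 9)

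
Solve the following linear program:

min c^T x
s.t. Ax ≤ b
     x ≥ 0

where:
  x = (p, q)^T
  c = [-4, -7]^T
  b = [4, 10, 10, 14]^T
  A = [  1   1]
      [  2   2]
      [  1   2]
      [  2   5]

Evaluate the objective at each vertex of the feasible region:
  z(0, 0) = 0
  z(4, 0) = -16
  z(2, 2) = -22  ←
  z(0, 2.8) = -19.6
The minimum is at p = 2, q = 2.

p = 2, q = 2, z = -22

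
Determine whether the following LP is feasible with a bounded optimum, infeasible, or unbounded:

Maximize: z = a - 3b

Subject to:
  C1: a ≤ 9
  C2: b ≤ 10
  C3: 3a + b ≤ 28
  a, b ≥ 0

Feasible with a bounded optimal solution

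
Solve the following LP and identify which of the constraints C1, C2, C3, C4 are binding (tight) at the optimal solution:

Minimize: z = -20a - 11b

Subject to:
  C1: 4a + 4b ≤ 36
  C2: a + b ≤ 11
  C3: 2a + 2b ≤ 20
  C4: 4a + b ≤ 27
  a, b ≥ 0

At a = 6, b = 3, compute slack b - a·x for each constraint:
  C1: 36 − 36 = 0  (binding)
  C2: 11 − 9 = 2  (slack)
  C3: 20 − 18 = 2  (slack)
  C4: 27 − 27 = 0  (binding)

Optimal: a = 6, b = 3
Binding: C1, C4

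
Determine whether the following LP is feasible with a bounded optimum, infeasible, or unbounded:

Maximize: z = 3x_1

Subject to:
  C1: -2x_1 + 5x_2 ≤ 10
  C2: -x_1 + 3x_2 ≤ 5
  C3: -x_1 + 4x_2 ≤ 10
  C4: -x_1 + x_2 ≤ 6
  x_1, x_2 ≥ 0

Unbounded (objective can increase without bound)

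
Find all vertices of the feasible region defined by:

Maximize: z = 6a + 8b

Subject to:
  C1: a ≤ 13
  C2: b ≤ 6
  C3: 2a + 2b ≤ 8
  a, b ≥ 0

(0, 0), (4, 0), (0, 4)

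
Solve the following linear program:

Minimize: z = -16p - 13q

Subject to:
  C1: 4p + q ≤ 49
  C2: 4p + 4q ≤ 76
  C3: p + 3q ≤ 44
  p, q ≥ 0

Evaluate the objective at each vertex of the feasible region:
  z(0, 0) = 0
  z(12.25, 0) = -196
  z(10, 9) = -277  ←
  z(6.5, 12.5) = -266.5
  z(0, 14.67) = -190.7
The minimum is at p = 10, q = 9.

p = 10, q = 9, z = -277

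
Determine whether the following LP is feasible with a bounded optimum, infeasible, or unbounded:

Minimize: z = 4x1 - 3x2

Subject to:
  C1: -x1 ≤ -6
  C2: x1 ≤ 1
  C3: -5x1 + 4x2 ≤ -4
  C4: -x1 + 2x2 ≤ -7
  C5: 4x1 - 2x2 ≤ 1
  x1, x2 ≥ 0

Infeasible (no feasible solution exists)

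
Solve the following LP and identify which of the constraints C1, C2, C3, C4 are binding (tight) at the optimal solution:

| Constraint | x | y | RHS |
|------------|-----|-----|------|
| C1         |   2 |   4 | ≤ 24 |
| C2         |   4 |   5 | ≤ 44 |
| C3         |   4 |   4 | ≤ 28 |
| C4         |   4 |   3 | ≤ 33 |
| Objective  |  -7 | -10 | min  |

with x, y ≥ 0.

At x = 2, y = 5, compute slack b - a·x for each constraint:
  C1: 24 − 24 = 0  (binding)
  C2: 44 − 33 = 11  (slack)
  C3: 28 − 28 = 0  (binding)
  C4: 33 − 23 = 10  (slack)

Optimal: x = 2, y = 5
Binding: C1, C3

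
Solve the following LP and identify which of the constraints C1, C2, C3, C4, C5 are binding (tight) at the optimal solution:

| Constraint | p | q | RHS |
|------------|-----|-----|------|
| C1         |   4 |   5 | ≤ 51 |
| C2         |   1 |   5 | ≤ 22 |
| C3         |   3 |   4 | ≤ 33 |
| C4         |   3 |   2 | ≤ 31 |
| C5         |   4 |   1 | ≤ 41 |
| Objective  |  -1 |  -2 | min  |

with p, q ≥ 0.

At p = 7, q = 3, compute slack b - a·x for each constraint:
  C1: 51 − 43 = 8  (slack)
  C2: 22 − 22 = 0  (binding)
  C3: 33 − 33 = 0  (binding)
  C4: 31 − 27 = 4  (slack)
  C5: 41 − 31 = 10  (slack)

Optimal: p = 7, q = 3
Binding: C2, C3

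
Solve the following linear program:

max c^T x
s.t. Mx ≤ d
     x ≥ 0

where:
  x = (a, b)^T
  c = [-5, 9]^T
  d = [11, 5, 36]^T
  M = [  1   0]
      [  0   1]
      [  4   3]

Evaluate the objective at each vertex of the feasible region:
  z(0, 0) = 0
  z(9, 0) = -45
  z(5.25, 5) = 18.75
  z(0, 5) = 45  ←
The maximum is at a = 0, b = 5.

a = 0, b = 5, z = 45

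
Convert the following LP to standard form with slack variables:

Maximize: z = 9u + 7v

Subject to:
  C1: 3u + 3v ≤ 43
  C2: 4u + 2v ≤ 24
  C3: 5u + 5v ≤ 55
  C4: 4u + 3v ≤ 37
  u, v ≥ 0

max z = 9u + 7v

s.t.
  3u + 3v + s1 = 43
  4u + 2v + s2 = 24
  5u + 5v + s3 = 55
  4u + 3v + s4 = 37
  u, v, s1, s2, s3, s4 ≥ 0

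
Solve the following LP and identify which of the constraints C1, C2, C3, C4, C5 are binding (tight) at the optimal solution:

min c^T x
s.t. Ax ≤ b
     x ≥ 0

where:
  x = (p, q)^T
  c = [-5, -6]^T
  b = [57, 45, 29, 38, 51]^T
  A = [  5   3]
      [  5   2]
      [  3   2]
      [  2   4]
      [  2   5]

At p = 5, q = 7, compute slack b - a·x for each constraint:
  C1: 57 − 46 = 11  (slack)
  C2: 45 − 39 = 6  (slack)
  C3: 29 − 29 = 0  (binding)
  C4: 38 − 38 = 0  (binding)
  C5: 51 − 45 = 6  (slack)

Optimal: p = 5, q = 7
Binding: C3, C4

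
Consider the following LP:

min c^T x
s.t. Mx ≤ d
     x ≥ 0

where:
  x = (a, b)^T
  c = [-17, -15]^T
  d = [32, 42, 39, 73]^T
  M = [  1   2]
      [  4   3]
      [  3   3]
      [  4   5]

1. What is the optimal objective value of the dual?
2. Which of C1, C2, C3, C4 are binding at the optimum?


1. -201
2. C2, C3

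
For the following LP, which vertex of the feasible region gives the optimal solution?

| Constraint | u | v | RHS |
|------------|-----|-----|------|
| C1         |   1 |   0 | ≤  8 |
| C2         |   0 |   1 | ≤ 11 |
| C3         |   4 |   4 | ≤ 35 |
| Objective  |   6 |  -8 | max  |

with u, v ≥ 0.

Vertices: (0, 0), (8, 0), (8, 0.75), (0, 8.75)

Evaluate the objective at each vertex of the feasible region:
  z(0, 0) = 0
  z(8, 0) = 48  ←
  z(8, 0.75) = 42
  z(0, 8.75) = -70
The maximum is at u = 8, v = 0.

(8, 0)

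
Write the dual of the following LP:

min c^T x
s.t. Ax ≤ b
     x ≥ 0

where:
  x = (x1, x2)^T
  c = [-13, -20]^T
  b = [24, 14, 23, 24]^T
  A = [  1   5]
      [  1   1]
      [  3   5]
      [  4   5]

Primal min cᵀx s.t. Ax ≤ b, x ≥ 0  →  Dual max −bᵀy s.t. Aᵀy ≥ −c, y ≥ 0.

Maximize: z = -24y1 - 14y2 - 23y3 - 24y4

Subject to:
  y1 + y2 + 3y3 + 4y4 ≥ 13
  5y1 + y2 + 5y3 + 5y4 ≥ 20
  y1, y2, y3, y4 ≥ 0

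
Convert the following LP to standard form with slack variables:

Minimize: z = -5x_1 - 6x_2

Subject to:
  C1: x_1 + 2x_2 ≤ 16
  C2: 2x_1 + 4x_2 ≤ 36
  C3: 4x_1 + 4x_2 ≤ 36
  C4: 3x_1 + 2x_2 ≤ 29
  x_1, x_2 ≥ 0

min z = -5x_1 - 6x_2

s.t.
  x_1 + 2x_2 + s1 = 16
  2x_1 + 4x_2 + s2 = 36
  4x_1 + 4x_2 + s3 = 36
  3x_1 + 2x_2 + s4 = 29
  x_1, x_2, s1, s2, s3, s4 ≥ 0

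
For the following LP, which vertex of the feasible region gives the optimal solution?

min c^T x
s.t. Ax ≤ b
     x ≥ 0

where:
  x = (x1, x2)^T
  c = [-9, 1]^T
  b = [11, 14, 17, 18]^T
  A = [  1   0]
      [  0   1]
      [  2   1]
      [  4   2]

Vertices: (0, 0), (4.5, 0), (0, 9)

Evaluate the objective at each vertex of the feasible region:
  z(0, 0) = 0
  z(4.5, 0) = -40.5  ←
  z(0, 9) = 9
The minimum is at x1 = 4.5, x2 = 0.

(4.5, 0)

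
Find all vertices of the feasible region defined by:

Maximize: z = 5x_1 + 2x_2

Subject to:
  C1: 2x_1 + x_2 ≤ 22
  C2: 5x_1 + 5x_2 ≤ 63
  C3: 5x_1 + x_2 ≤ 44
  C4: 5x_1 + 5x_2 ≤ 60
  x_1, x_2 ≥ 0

(0, 0), (8.8, 0), (8, 4), (0, 12)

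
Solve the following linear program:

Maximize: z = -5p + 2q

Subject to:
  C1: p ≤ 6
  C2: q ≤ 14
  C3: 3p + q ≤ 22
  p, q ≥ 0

Evaluate the objective at each vertex of the feasible region:
  z(0, 0) = 0
  z(6, 0) = -30
  z(6, 4) = -22
  z(2.667, 14) = 14.67
  z(0, 14) = 28  ←
The maximum is at p = 0, q = 14.

p = 0, q = 14, z = 28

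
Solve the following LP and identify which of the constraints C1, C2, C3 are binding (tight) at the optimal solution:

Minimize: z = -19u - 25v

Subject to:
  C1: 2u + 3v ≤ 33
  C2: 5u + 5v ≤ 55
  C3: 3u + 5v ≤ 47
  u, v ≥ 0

At u = 4, v = 7, compute slack b - a·x for each constraint:
  C1: 33 − 29 = 4  (slack)
  C2: 55 − 55 = 0  (binding)
  C3: 47 − 47 = 0  (binding)

Optimal: u = 4, v = 7
Binding: C2, C3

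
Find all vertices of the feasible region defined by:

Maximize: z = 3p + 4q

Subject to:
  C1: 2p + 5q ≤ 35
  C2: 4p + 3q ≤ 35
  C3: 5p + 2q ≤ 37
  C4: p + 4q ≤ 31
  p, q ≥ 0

(0, 0), (7.4, 0), (5.857, 3.857), (5, 5), (0, 7)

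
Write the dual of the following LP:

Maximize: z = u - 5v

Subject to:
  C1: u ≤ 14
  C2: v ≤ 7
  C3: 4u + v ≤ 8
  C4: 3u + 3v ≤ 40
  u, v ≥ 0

Primal max cᵀx s.t. Ax ≤ b, x ≥ 0  →  Dual min bᵀy s.t. Aᵀy ≥ c, y ≥ 0.

Minimize: z = 14y1 + 7y2 + 8y3 + 40y4

Subject to:
  y1 + 4y3 + 3y4 ≥ 1
  y2 + y3 + 3y4 ≥ -5
  y1, y2, y3, y4 ≥ 0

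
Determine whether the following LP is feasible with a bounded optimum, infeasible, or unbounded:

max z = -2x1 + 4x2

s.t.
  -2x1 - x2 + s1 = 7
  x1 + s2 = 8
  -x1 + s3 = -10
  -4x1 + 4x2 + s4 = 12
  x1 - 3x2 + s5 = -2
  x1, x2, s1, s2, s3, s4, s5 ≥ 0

Infeasible (no feasible solution exists)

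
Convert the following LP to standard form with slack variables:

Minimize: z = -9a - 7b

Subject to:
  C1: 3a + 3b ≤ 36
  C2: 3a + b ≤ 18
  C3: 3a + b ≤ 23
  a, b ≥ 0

min z = -9a - 7b

s.t.
  3a + 3b + s1 = 36
  3a + b + s2 = 18
  3a + b + s3 = 23
  a, b, s1, s2, s3 ≥ 0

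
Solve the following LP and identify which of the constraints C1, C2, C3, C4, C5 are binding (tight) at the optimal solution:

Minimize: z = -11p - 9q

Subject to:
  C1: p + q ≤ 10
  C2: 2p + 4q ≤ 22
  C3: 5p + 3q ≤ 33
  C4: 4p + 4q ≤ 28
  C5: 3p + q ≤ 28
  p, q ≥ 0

At p = 6, q = 1, compute slack b - a·x for each constraint:
  C1: 10 − 7 = 3  (slack)
  C2: 22 − 16 = 6  (slack)
  C3: 33 − 33 = 0  (binding)
  C4: 28 − 28 = 0  (binding)
  C5: 28 − 19 = 9  (slack)

Optimal: p = 6, q = 1
Binding: C3, C4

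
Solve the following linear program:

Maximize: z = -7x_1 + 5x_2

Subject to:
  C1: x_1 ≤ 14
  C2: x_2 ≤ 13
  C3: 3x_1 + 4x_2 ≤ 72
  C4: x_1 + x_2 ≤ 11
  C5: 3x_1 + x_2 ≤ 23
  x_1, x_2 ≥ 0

Evaluate the objective at each vertex of the feasible region:
  z(0, 0) = 0
  z(7.667, 0) = -53.67
  z(6, 5) = -17
  z(0, 11) = 55  ←
The maximum is at x_1 = 0, x_2 = 11.

x_1 = 0, x_2 = 11, z = 55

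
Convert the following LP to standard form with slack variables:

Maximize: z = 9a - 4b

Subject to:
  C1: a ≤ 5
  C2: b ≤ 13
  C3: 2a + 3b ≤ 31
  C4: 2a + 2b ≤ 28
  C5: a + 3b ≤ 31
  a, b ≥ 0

max z = 9a - 4b

s.t.
  a + s1 = 5
  b + s2 = 13
  2a + 3b + s3 = 31
  2a + 2b + s4 = 28
  a + 3b + s5 = 31
  a, b, s1, s2, s3, s4, s5 ≥ 0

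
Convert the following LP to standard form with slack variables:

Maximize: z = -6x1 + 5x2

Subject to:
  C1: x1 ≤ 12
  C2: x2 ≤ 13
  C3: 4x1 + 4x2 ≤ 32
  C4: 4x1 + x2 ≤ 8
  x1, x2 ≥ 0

max z = -6x1 + 5x2

s.t.
  x1 + s1 = 12
  x2 + s2 = 13
  4x1 + 4x2 + s3 = 32
  4x1 + x2 + s4 = 8
  x1, x2, s1, s2, s3, s4 ≥ 0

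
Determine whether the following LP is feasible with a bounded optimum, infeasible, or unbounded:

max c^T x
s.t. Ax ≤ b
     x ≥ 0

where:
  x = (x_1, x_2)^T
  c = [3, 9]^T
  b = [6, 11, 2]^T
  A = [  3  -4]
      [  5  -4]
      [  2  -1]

Unbounded (objective can increase without bound)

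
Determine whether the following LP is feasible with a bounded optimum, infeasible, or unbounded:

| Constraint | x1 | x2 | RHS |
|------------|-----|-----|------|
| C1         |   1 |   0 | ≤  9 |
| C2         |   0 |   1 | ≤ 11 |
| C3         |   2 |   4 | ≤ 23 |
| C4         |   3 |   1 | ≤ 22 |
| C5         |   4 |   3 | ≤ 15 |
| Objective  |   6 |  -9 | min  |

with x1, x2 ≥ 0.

Feasible with a bounded optimal solution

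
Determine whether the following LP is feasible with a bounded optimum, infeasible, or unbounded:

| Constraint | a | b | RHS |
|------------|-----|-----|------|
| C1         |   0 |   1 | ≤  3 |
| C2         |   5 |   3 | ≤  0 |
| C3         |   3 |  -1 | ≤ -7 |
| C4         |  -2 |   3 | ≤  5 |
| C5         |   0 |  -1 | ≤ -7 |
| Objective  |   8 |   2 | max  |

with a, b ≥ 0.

Infeasible (no feasible solution exists)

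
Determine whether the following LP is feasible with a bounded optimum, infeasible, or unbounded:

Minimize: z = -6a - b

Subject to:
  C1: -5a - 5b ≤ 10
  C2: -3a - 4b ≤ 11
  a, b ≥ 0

Unbounded (objective can decrease without bound)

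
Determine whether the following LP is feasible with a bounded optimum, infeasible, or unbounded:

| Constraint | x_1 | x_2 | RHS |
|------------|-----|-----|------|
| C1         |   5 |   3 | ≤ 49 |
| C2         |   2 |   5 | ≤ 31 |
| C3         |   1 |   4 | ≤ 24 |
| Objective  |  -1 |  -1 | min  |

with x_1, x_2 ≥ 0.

Feasible with a bounded optimal solution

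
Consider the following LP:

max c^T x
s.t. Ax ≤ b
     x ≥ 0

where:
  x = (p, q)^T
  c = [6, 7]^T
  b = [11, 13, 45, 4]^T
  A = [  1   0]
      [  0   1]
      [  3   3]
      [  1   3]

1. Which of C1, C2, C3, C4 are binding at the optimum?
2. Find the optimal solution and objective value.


1. C4
2. p = 4, q = 0, z = 24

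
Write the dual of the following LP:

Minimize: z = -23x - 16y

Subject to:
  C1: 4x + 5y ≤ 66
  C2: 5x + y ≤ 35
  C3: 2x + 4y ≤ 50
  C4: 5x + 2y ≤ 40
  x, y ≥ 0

Primal min cᵀx s.t. Ax ≤ b, x ≥ 0  →  Dual max −bᵀy s.t. Aᵀy ≥ −c, y ≥ 0.

Maximize: z = -66y1 - 35y2 - 50y3 - 40y4

Subject to:
  4y1 + 5y2 + 2y3 + 5y4 ≥ 23
  5y1 + y2 + 4y3 + 2y4 ≥ 16
  y1, y2, y3, y4 ≥ 0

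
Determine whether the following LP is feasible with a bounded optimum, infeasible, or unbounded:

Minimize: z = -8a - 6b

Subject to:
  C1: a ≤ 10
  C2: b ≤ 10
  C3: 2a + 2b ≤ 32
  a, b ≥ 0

Feasible with a bounded optimal solution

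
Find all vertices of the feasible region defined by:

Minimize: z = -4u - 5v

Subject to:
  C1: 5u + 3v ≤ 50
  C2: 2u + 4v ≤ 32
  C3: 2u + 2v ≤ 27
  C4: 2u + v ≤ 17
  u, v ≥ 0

(0, 0), (8.5, 0), (6, 5), (0, 8)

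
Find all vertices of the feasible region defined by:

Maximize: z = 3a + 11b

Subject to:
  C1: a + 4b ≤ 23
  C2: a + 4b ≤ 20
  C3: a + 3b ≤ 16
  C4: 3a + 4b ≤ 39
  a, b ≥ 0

(0, 0), (13, 0), (10.6, 1.8), (4, 4), (0, 5)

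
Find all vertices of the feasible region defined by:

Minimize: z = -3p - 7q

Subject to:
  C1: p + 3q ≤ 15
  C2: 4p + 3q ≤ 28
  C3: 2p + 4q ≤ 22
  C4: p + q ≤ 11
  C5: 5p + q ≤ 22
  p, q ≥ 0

(0, 0), (4.4, 0), (3.667, 3.667), (3, 4), (0, 5)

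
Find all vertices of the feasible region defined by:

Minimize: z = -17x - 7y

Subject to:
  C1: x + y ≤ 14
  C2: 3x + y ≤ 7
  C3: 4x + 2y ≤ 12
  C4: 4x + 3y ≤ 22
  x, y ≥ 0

(0, 0), (2.333, 0), (1, 4), (0, 6)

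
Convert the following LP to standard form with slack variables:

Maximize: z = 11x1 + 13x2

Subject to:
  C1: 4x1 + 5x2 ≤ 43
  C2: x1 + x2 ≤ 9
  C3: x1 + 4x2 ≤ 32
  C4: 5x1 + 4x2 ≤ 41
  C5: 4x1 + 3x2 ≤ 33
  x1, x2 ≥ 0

max z = 11x1 + 13x2

s.t.
  4x1 + 5x2 + s1 = 43
  x1 + x2 + s2 = 9
  x1 + 4x2 + s3 = 32
  5x1 + 4x2 + s4 = 41
  4x1 + 3x2 + s5 = 33
  x1, x2, s1, s2, s3, s4, s5 ≥ 0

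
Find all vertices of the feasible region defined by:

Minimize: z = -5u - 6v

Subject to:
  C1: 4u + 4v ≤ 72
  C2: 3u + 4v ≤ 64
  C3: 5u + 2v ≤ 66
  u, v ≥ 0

(0, 0), (13.2, 0), (10, 8), (8, 10), (0, 16)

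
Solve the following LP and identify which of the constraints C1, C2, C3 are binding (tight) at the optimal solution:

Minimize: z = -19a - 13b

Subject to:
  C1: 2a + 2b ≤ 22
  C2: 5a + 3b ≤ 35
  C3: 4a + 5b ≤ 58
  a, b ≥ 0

At a = 1, b = 10, compute slack b - a·x for each constraint:
  C1: 22 − 22 = 0  (binding)
  C2: 35 − 35 = 0  (binding)
  C3: 58 − 54 = 4  (slack)

Optimal: a = 1, b = 10
Binding: C1, C2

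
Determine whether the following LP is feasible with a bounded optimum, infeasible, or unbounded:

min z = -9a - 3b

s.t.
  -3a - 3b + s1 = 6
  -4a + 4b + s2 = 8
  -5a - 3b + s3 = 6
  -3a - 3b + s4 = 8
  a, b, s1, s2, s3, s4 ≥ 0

Unbounded (objective can decrease without bound)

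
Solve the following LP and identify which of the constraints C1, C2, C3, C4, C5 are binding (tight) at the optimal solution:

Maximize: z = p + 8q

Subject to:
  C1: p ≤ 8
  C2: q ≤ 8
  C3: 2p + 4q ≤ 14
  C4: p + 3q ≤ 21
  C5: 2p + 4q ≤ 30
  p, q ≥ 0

At p = 0, q = 3.5, compute slack b - a·x for each constraint:
  C1: 8 − 0 = 8  (slack)
  C2: 8 − 3.5 = 4.5  (slack)
  C3: 14 − 14 = 0  (binding)
  C4: 21 − 10.5 = 10.5  (slack)
  C5: 30 − 14 = 16  (slack)

Optimal: p = 0, q = 3.5
Binding: C3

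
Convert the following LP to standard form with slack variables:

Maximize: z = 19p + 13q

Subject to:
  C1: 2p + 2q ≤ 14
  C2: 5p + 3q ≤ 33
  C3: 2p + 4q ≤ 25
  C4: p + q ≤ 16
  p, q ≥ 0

max z = 19p + 13q

s.t.
  2p + 2q + s1 = 14
  5p + 3q + s2 = 33
  2p + 4q + s3 = 25
  p + q + s4 = 16
  p, q, s1, s2, s3, s4 ≥ 0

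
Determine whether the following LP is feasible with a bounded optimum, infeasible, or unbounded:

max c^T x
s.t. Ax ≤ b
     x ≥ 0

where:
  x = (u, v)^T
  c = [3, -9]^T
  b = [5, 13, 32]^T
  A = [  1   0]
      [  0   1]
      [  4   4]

Feasible with a bounded optimal solution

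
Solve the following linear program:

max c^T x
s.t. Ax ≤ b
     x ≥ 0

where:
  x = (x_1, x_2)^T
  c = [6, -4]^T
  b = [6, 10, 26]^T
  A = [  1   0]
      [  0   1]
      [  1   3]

Evaluate the objective at each vertex of the feasible region:
  z(0, 0) = 0
  z(6, 0) = 36  ←
  z(6, 6.667) = 9.333
  z(0, 8.667) = -34.67
The maximum is at x_1 = 6, x_2 = 0.

x_1 = 6, x_2 = 0, z = 36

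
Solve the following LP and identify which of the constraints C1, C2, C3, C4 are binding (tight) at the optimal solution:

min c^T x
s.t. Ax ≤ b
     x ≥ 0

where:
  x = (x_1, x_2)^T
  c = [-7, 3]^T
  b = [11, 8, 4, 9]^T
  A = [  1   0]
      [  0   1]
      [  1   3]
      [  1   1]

At x_1 = 4, x_2 = 0, compute slack b - a·x for each constraint:
  C1: 11 − 4 = 7  (slack)
  C2: 8 − 0 = 8  (slack)
  C3: 4 − 4 = 0  (binding)
  C4: 9 − 4 = 5  (slack)

Optimal: x_1 = 4, x_2 = 0
Binding: C3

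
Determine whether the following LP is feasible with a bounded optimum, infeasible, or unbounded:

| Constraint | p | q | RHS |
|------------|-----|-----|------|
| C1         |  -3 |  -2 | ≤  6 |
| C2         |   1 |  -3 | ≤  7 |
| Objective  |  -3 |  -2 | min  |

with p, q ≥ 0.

Unbounded (objective can decrease without bound)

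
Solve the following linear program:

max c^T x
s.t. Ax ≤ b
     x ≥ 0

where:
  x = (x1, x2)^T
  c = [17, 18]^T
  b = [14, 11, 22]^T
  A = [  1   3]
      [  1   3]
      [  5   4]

Evaluate the objective at each vertex of the feasible region:
  z(0, 0) = 0
  z(4.4, 0) = 74.8
  z(2, 3) = 88  ←
  z(0, 3.667) = 66
The maximum is at x1 = 2, x2 = 3.

x1 = 2, x2 = 3, z = 88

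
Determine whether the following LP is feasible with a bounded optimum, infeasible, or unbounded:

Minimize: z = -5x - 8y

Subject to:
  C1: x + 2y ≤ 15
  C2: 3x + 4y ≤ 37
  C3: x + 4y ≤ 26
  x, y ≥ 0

Feasible with a bounded optimal solution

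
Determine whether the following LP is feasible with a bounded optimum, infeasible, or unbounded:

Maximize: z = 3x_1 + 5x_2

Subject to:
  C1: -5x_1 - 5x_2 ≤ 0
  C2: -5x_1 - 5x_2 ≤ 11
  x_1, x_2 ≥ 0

Unbounded (objective can increase without bound)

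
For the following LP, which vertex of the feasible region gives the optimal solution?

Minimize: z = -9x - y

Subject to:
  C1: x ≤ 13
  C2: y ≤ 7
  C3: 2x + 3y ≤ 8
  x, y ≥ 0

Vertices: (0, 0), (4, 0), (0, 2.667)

Evaluate the objective at each vertex of the feasible region:
  z(0, 0) = 0
  z(4, 0) = -36  ←
  z(0, 2.667) = -2.667
The minimum is at x = 4, y = 0.

(4, 0)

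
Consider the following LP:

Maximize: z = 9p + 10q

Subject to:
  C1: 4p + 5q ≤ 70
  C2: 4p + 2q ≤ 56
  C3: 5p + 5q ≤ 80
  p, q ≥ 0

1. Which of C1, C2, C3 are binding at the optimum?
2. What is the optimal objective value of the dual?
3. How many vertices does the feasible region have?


1. C1, C3
2. 150
3. 5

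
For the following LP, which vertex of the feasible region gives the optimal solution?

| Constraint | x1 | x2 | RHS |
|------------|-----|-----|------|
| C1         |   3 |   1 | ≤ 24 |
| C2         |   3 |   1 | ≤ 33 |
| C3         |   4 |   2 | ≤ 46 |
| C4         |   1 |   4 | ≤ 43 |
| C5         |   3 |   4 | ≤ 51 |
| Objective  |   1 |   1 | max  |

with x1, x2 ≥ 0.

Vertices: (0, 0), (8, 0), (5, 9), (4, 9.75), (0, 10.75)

Evaluate the objective at each vertex of the feasible region:
  z(0, 0) = 0
  z(8, 0) = 8
  z(5, 9) = 14  ←
  z(4, 9.75) = 13.75
  z(0, 10.75) = 10.75
The maximum is at x1 = 5, x2 = 9.

(5, 9)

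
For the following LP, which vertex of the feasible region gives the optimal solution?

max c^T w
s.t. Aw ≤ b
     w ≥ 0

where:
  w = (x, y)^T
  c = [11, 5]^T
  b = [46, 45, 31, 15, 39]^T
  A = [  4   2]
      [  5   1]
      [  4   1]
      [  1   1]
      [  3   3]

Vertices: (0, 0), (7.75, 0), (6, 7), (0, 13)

Evaluate the objective at each vertex of the feasible region:
  z(0, 0) = 0
  z(7.75, 0) = 85.25
  z(6, 7) = 101  ←
  z(0, 13) = 65
The maximum is at x = 6, y = 7.

(6, 7)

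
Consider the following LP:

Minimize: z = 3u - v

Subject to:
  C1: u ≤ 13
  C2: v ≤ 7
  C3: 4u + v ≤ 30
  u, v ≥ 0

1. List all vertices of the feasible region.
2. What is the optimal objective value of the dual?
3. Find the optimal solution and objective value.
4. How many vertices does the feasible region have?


1. (0, 0), (7.5, 0), (5.75, 7), (0, 7)
2. -7
3. u = 0, v = 7, z = -7
4. 4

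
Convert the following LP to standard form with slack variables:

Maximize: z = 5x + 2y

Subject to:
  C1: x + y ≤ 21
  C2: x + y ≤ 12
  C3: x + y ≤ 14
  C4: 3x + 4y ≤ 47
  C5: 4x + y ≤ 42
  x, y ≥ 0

max z = 5x + 2y

s.t.
  x + y + s1 = 21
  x + y + s2 = 12
  x + y + s3 = 14
  3x + 4y + s4 = 47
  4x + y + s5 = 42
  x, y, s1, s2, s3, s4, s5 ≥ 0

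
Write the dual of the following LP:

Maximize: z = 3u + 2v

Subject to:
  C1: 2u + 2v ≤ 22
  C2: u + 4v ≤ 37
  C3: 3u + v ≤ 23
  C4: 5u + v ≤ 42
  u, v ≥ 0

Primal max cᵀx s.t. Ax ≤ b, x ≥ 0  →  Dual min bᵀy s.t. Aᵀy ≥ c, y ≥ 0.

Minimize: z = 22y1 + 37y2 + 23y3 + 42y4

Subject to:
  2y1 + y2 + 3y3 + 5y4 ≥ 3
  2y1 + 4y2 + y3 + y4 ≥ 2
  y1, y2, y3, y4 ≥ 0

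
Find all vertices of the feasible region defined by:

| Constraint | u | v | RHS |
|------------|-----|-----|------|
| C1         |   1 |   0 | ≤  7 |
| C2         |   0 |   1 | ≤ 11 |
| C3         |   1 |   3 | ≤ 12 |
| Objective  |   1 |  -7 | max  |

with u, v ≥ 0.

(0, 0), (7, 0), (7, 1.667), (0, 4)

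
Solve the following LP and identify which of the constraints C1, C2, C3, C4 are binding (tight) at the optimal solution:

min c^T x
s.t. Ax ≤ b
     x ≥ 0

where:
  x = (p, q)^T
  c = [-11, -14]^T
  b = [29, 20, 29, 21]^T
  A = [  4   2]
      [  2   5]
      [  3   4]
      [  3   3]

At p = 5, q = 2, compute slack b - a·x for each constraint:
  C1: 29 − 24 = 5  (slack)
  C2: 20 − 20 = 0  (binding)
  C3: 29 − 23 = 6  (slack)
  C4: 21 − 21 = 0  (binding)

Optimal: p = 5, q = 2
Binding: C2, C4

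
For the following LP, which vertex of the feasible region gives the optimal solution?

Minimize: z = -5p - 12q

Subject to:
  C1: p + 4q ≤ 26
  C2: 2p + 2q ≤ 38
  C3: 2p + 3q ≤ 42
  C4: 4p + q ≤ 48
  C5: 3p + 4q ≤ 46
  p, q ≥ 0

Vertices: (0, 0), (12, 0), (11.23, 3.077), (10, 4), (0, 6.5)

Evaluate the objective at each vertex of the feasible region:
  z(0, 0) = 0
  z(12, 0) = -60
  z(11.23, 3.077) = -93.08
  z(10, 4) = -98  ←
  z(0, 6.5) = -78
The minimum is at p = 10, q = 4.

(10, 4)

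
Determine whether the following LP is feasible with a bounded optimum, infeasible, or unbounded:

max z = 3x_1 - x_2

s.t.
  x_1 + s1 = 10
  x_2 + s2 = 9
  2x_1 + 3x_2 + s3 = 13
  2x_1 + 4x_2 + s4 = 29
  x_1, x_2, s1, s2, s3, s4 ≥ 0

Feasible with a bounded optimal solution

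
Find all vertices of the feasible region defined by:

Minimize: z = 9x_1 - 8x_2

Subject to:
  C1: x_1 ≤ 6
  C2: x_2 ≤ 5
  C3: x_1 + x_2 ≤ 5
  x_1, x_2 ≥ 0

(0, 0), (5, 0), (0, 5)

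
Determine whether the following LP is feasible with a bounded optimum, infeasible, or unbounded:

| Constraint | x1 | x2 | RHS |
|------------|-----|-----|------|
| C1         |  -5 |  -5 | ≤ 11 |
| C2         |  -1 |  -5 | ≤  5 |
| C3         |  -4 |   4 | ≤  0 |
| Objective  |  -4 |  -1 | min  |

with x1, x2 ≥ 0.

Unbounded (objective can decrease without bound)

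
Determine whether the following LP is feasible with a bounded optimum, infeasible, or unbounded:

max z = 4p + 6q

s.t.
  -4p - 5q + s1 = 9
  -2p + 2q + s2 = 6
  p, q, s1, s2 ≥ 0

Unbounded (objective can increase without bound)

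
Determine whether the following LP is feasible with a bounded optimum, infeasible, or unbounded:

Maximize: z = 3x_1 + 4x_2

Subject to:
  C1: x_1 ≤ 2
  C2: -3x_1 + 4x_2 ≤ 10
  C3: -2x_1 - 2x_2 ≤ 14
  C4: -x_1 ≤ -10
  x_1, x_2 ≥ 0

Infeasible (no feasible solution exists)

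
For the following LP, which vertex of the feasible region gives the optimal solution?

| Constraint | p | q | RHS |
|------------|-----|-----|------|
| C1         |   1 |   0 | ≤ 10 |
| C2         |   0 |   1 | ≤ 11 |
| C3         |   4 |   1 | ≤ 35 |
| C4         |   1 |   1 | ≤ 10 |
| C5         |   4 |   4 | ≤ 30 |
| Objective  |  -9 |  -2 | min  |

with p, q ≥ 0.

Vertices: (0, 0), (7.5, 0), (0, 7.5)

Evaluate the objective at each vertex of the feasible region:
  z(0, 0) = 0
  z(7.5, 0) = -67.5  ←
  z(0, 7.5) = -15
The minimum is at p = 7.5, q = 0.

(7.5, 0)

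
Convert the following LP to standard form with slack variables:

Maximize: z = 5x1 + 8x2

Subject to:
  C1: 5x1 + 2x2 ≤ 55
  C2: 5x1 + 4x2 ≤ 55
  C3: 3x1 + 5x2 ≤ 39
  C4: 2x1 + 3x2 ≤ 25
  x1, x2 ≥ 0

max z = 5x1 + 8x2

s.t.
  5x1 + 2x2 + s1 = 55
  5x1 + 4x2 + s2 = 55
  3x1 + 5x2 + s3 = 39
  2x1 + 3x2 + s4 = 25
  x1, x2, s1, s2, s3, s4 ≥ 0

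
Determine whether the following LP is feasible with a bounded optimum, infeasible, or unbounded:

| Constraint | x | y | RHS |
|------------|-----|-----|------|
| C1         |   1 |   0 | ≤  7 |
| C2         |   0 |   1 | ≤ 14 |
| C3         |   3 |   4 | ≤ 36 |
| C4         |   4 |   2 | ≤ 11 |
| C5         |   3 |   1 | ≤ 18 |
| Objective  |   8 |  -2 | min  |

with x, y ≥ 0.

Feasible with a bounded optimal solution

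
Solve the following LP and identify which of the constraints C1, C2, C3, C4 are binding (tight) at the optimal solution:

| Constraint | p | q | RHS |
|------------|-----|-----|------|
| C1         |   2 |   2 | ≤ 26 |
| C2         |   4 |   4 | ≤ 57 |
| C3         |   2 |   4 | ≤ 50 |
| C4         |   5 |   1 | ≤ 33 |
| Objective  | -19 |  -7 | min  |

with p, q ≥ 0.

At p = 5, q = 8, compute slack b - a·x for each constraint:
  C1: 26 − 26 = 0  (binding)
  C2: 57 − 52 = 5  (slack)
  C3: 50 − 42 = 8  (slack)
  C4: 33 − 33 = 0  (binding)

Optimal: p = 5, q = 8
Binding: C1, C4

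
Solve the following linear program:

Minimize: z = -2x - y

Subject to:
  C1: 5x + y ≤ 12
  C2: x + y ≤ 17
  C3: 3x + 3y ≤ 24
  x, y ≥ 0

Evaluate the objective at each vertex of the feasible region:
  z(0, 0) = 0
  z(2.4, 0) = -4.8
  z(1, 7) = -9  ←
  z(0, 8) = -8
The minimum is at x = 1, y = 7.

x = 1, y = 7, z = -9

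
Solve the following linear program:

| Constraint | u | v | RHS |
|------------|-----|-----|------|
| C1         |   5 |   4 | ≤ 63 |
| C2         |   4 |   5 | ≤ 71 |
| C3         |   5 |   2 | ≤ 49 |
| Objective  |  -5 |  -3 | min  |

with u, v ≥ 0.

Evaluate the objective at each vertex of the feasible region:
  z(0, 0) = 0
  z(9.8, 0) = -49
  z(7, 7) = -56  ←
  z(3.444, 11.44) = -51.56
  z(0, 14.2) = -42.6
The minimum is at u = 7, v = 7.

u = 7, v = 7, z = -56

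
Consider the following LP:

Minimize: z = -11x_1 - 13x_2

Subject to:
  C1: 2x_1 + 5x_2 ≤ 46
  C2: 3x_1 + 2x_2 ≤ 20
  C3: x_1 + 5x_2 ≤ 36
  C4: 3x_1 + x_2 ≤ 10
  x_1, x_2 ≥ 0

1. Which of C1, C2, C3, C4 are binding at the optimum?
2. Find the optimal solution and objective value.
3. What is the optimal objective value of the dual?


1. C3, C4
2. x_1 = 1, x_2 = 7, z = -102
3. -102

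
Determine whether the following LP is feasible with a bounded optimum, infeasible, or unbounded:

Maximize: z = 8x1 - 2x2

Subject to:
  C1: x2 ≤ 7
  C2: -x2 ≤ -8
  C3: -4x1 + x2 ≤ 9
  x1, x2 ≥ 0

Infeasible (no feasible solution exists)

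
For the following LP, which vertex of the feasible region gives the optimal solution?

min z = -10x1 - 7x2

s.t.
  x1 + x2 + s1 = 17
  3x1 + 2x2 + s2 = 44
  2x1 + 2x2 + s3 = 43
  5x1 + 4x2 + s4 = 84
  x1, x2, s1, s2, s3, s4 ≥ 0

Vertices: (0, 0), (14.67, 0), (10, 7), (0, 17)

Evaluate the objective at each vertex of the feasible region:
  z(0, 0) = 0
  z(14.67, 0) = -146.7
  z(10, 7) = -149  ←
  z(0, 17) = -119
The minimum is at x1 = 10, x2 = 7.

(10, 7)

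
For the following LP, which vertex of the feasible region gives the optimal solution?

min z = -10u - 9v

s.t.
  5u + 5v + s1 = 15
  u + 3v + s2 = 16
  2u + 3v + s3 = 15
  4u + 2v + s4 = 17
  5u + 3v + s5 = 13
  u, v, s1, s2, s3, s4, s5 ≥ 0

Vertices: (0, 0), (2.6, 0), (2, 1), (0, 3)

Evaluate the objective at each vertex of the feasible region:
  z(0, 0) = 0
  z(2.6, 0) = -26
  z(2, 1) = -29  ←
  z(0, 3) = -27
The minimum is at u = 2, v = 1.

(2, 1)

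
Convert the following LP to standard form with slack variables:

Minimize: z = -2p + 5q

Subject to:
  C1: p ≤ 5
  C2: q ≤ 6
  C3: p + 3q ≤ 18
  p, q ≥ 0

min z = -2p + 5q

s.t.
  p + s1 = 5
  q + s2 = 6
  p + 3q + s3 = 18
  p, q, s1, s2, s3 ≥ 0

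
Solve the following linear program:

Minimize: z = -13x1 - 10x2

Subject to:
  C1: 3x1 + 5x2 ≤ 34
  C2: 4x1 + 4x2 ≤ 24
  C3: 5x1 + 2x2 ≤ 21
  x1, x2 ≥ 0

Evaluate the objective at each vertex of the feasible region:
  z(0, 0) = 0
  z(4.2, 0) = -54.6
  z(3, 3) = -69  ←
  z(0, 6) = -60
The minimum is at x1 = 3, x2 = 3.

x1 = 3, x2 = 3, z = -69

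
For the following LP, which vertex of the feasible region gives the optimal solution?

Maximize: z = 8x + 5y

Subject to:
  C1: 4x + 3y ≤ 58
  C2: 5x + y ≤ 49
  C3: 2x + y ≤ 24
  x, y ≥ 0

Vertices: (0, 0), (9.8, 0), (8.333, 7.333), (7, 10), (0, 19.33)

Evaluate the objective at each vertex of the feasible region:
  z(0, 0) = 0
  z(9.8, 0) = 78.4
  z(8.333, 7.333) = 103.3
  z(7, 10) = 106  ←
  z(0, 19.33) = 96.67
The maximum is at x = 7, y = 10.

(7, 10)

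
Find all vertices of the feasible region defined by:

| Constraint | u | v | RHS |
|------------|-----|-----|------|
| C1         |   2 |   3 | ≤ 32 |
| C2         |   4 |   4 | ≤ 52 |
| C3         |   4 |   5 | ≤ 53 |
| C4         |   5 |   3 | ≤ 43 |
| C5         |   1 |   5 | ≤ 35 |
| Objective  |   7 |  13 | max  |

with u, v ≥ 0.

(0, 0), (8.6, 0), (5, 6), (0, 7)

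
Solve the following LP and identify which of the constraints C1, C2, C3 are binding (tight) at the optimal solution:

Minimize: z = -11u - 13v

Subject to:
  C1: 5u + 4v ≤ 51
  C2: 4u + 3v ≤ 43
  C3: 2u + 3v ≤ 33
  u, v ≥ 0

At u = 3, v = 9, compute slack b - a·x for each constraint:
  C1: 51 − 51 = 0  (binding)
  C2: 43 − 39 = 4  (slack)
  C3: 33 − 33 = 0  (binding)

Optimal: u = 3, v = 9
Binding: C1, C3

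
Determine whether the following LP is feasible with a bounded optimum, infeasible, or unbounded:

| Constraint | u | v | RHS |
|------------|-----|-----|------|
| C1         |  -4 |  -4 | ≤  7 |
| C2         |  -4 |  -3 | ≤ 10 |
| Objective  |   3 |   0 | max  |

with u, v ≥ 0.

Unbounded (objective can increase without bound)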